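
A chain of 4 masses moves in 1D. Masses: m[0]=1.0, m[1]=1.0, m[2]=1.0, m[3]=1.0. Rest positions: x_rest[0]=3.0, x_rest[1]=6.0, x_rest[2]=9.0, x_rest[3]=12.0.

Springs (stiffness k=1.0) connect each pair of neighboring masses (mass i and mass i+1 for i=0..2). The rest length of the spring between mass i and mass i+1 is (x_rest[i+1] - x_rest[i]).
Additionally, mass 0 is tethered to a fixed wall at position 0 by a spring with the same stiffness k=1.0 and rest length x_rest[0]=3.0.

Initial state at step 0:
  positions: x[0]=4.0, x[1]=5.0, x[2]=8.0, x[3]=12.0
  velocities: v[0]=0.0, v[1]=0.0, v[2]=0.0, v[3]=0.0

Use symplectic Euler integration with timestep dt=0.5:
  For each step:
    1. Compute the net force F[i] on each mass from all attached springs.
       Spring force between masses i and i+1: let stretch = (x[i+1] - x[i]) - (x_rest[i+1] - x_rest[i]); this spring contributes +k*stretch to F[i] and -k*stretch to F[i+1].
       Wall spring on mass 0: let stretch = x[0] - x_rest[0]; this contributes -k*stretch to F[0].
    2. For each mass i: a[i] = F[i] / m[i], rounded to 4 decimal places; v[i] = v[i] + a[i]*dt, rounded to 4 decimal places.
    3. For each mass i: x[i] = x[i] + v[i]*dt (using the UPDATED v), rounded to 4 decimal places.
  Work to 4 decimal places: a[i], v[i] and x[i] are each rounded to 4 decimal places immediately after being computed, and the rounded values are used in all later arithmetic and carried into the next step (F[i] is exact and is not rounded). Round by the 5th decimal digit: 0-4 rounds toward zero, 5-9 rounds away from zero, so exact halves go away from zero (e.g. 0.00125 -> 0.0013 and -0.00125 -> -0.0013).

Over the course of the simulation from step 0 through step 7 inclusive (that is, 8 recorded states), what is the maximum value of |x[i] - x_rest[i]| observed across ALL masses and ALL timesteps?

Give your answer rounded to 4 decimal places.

Step 0: x=[4.0000 5.0000 8.0000 12.0000] v=[0.0000 0.0000 0.0000 0.0000]
Step 1: x=[3.2500 5.5000 8.2500 11.7500] v=[-1.5000 1.0000 0.5000 -0.5000]
Step 2: x=[2.2500 6.1250 8.6875 11.3750] v=[-2.0000 1.2500 0.8750 -0.7500]
Step 3: x=[1.6563 6.4219 9.1563 11.0781] v=[-1.1875 0.5938 0.9375 -0.5938]
Step 4: x=[1.8399 6.2110 9.4219 11.0508] v=[0.3672 -0.4218 0.5312 -0.0547]
Step 5: x=[2.6563 5.7101 9.2920 11.3663] v=[1.6328 -1.0019 -0.2598 0.6309]
Step 6: x=[3.5721 5.3412 8.7852 11.9132] v=[1.8316 -0.7379 -1.0136 1.0938]
Step 7: x=[4.0372 5.3910 8.1994 12.4281] v=[0.9301 0.0996 -1.1716 1.0298]
Max displacement = 1.3437

Answer: 1.3437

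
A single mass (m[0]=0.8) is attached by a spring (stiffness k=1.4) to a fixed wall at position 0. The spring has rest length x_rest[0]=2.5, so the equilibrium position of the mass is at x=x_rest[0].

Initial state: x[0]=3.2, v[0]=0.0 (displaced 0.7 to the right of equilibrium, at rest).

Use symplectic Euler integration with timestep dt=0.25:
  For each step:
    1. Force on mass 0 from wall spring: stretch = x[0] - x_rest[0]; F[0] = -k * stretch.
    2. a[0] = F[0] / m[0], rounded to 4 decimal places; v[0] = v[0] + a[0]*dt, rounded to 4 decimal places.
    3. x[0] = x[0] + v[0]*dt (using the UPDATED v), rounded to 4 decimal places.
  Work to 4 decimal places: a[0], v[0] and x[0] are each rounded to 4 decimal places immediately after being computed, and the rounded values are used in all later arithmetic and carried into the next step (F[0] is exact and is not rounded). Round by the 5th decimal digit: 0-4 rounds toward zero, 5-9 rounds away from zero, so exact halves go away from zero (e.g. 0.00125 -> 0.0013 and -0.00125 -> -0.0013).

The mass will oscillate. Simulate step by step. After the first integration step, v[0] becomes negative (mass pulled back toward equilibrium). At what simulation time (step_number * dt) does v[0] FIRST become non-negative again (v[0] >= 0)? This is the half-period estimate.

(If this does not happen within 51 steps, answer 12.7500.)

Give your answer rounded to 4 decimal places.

Step 0: x=[3.2000] v=[0.0000]
Step 1: x=[3.1234] v=[-0.3063]
Step 2: x=[2.9786] v=[-0.5791]
Step 3: x=[2.7815] v=[-0.7885]
Step 4: x=[2.5536] v=[-0.9117]
Step 5: x=[2.3198] v=[-0.9352]
Step 6: x=[2.1057] v=[-0.8564]
Step 7: x=[1.9347] v=[-0.6839]
Step 8: x=[1.8256] v=[-0.4366]
Step 9: x=[1.7902] v=[-0.1416]
Step 10: x=[1.8325] v=[0.1690]
First v>=0 after going negative at step 10, time=2.5000

Answer: 2.5000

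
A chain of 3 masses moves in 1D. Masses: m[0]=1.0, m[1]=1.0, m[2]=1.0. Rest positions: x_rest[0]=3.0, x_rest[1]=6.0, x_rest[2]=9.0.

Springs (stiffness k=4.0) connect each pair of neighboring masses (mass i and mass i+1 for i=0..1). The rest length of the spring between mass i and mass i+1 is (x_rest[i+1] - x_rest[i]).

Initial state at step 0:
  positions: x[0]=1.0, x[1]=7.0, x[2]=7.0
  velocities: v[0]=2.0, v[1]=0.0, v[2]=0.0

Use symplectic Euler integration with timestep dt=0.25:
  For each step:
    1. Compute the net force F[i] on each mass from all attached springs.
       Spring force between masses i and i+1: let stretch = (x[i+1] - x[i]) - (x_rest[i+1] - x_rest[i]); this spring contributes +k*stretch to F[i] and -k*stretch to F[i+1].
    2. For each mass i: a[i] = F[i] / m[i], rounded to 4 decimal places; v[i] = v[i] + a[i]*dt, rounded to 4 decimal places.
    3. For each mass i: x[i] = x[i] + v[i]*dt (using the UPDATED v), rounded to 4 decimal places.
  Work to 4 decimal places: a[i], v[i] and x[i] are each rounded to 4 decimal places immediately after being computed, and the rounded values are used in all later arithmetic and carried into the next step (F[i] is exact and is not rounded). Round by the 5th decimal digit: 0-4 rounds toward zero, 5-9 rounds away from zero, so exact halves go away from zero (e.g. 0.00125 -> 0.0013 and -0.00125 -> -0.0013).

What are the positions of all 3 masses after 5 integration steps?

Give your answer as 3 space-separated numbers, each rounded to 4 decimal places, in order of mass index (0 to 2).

Answer: 2.7920 6.5118 8.1963

Derivation:
Step 0: x=[1.0000 7.0000 7.0000] v=[2.0000 0.0000 0.0000]
Step 1: x=[2.2500 5.5000 7.7500] v=[5.0000 -6.0000 3.0000]
Step 2: x=[3.5625 3.7500 8.6875] v=[5.2500 -7.0000 3.7500]
Step 3: x=[4.1719 3.1875 9.1406] v=[2.4375 -2.2500 1.8125]
Step 4: x=[3.7852 4.3594 8.8555] v=[-1.5469 4.6875 -1.1406]
Step 5: x=[2.7920 6.5118 8.1963] v=[-3.9727 8.6094 -2.6367]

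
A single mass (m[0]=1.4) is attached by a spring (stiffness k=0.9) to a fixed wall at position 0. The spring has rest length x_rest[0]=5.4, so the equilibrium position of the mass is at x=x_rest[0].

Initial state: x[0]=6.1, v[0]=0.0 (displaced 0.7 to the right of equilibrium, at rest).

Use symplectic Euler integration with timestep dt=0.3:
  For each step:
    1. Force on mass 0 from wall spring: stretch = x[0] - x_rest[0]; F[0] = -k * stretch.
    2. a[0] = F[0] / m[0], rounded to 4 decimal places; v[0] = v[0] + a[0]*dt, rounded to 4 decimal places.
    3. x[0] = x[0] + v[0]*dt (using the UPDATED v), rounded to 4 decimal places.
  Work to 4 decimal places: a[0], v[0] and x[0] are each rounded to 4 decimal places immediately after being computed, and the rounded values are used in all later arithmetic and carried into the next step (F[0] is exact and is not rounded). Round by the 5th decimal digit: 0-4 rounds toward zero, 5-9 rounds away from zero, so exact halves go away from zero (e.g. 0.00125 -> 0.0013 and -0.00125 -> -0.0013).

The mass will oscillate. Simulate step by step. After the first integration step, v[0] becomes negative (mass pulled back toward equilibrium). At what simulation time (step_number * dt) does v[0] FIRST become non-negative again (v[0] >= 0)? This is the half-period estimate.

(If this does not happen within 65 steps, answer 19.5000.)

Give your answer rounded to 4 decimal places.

Step 0: x=[6.1000] v=[0.0000]
Step 1: x=[6.0595] v=[-0.1350]
Step 2: x=[5.9808] v=[-0.2622]
Step 3: x=[5.8685] v=[-0.3742]
Step 4: x=[5.7291] v=[-0.4646]
Step 5: x=[5.5707] v=[-0.5281]
Step 6: x=[5.4024] v=[-0.5610]
Step 7: x=[5.2340] v=[-0.5615]
Step 8: x=[5.0752] v=[-0.5295]
Step 9: x=[4.9351] v=[-0.4669]
Step 10: x=[4.8219] v=[-0.3772]
Step 11: x=[4.7422] v=[-0.2657]
Step 12: x=[4.7006] v=[-0.1388]
Step 13: x=[4.6994] v=[-0.0039]
Step 14: x=[4.7388] v=[0.1312]
First v>=0 after going negative at step 14, time=4.2000

Answer: 4.2000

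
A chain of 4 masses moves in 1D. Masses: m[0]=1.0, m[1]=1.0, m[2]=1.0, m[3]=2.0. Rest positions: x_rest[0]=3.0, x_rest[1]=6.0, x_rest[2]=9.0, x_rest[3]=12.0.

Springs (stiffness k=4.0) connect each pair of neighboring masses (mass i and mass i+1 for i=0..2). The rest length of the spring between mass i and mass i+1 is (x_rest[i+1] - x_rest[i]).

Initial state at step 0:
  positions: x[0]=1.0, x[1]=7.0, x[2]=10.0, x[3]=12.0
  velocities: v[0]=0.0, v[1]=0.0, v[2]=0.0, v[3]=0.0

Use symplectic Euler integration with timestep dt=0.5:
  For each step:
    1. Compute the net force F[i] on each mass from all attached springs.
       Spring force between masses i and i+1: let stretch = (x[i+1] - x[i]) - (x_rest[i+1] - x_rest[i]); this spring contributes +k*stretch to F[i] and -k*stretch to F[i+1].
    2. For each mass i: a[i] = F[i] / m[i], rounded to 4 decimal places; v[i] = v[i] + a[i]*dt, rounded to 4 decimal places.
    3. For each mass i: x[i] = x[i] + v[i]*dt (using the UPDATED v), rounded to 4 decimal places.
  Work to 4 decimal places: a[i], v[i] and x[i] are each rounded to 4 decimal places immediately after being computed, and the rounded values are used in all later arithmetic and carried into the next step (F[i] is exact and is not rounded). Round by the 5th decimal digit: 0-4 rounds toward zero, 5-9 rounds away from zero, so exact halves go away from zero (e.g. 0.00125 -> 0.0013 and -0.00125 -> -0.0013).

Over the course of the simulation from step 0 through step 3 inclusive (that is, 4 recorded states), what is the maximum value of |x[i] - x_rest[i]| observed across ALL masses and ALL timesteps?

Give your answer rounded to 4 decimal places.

Answer: 2.5000

Derivation:
Step 0: x=[1.0000 7.0000 10.0000 12.0000] v=[0.0000 0.0000 0.0000 0.0000]
Step 1: x=[4.0000 4.0000 9.0000 12.5000] v=[6.0000 -6.0000 -2.0000 1.0000]
Step 2: x=[4.0000 6.0000 6.5000 12.7500] v=[0.0000 4.0000 -5.0000 0.5000]
Step 3: x=[3.0000 6.5000 9.7500 11.3750] v=[-2.0000 1.0000 6.5000 -2.7500]
Max displacement = 2.5000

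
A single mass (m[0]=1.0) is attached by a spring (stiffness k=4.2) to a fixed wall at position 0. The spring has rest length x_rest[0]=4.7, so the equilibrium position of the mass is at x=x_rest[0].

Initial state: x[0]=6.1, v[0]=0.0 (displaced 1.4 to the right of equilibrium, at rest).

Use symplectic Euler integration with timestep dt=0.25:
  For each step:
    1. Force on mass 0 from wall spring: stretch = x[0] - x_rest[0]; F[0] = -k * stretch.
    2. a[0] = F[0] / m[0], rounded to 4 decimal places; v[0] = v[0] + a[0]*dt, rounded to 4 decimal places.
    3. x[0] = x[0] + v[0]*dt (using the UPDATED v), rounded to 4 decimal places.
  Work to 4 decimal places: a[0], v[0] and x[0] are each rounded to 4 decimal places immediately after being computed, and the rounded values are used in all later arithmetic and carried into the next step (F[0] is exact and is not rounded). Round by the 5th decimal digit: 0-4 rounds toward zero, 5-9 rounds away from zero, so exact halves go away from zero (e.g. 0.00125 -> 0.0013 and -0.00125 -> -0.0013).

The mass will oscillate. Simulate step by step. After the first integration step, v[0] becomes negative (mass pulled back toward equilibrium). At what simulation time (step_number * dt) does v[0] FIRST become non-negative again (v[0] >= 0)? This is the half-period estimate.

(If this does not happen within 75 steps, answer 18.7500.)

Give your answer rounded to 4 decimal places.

Answer: 1.7500

Derivation:
Step 0: x=[6.1000] v=[0.0000]
Step 1: x=[5.7325] v=[-1.4700]
Step 2: x=[5.0940] v=[-2.5541]
Step 3: x=[4.3521] v=[-2.9678]
Step 4: x=[3.7015] v=[-2.6025]
Step 5: x=[3.3130] v=[-1.5541]
Step 6: x=[3.2886] v=[-0.0978]
Step 7: x=[3.6347] v=[1.3842]
First v>=0 after going negative at step 7, time=1.7500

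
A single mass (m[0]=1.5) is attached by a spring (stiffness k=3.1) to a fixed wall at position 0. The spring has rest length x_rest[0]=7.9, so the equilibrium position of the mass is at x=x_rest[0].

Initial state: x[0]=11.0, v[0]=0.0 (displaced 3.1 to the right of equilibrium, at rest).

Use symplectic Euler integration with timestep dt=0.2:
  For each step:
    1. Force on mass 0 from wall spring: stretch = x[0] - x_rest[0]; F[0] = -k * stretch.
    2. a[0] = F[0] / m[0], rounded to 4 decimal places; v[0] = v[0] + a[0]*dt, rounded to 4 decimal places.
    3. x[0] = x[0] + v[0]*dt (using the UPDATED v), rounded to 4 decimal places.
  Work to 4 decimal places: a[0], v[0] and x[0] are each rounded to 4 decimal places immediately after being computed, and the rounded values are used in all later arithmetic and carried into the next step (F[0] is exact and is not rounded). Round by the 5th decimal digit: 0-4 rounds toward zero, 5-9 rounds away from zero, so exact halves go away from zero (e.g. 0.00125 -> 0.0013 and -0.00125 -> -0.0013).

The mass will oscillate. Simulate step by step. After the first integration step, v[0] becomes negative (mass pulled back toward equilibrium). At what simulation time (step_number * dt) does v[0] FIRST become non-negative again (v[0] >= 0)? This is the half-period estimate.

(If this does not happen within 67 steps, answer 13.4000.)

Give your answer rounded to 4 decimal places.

Step 0: x=[11.0000] v=[0.0000]
Step 1: x=[10.7437] v=[-1.2813]
Step 2: x=[10.2524] v=[-2.4567]
Step 3: x=[9.5666] v=[-3.4290]
Step 4: x=[8.7430] v=[-4.1179]
Step 5: x=[7.8497] v=[-4.4663]
Step 6: x=[6.9606] v=[-4.4455]
Step 7: x=[6.1492] v=[-4.0572]
Step 8: x=[5.4825] v=[-3.3335]
Step 9: x=[5.0156] v=[-2.3343]
Step 10: x=[4.7872] v=[-1.1421]
Step 11: x=[4.8161] v=[0.1445]
First v>=0 after going negative at step 11, time=2.2000

Answer: 2.2000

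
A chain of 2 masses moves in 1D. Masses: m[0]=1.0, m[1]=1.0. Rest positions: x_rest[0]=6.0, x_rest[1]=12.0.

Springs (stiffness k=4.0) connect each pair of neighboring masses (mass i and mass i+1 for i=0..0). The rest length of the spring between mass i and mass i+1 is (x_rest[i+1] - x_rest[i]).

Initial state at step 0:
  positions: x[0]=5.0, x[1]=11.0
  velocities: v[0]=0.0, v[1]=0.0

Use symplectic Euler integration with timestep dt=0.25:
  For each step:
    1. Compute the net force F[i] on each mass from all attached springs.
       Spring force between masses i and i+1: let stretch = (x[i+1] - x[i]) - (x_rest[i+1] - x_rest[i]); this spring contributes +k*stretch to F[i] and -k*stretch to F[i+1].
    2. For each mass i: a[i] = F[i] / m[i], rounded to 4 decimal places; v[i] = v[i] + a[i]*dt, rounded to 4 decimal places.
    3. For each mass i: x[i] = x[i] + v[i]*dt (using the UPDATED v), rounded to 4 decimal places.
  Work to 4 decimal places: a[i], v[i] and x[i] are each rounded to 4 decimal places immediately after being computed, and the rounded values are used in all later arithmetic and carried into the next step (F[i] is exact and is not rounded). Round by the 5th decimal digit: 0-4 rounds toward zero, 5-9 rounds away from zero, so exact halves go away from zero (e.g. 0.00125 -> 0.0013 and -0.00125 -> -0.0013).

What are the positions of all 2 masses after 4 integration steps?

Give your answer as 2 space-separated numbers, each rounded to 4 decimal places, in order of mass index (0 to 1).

Answer: 5.0000 11.0000

Derivation:
Step 0: x=[5.0000 11.0000] v=[0.0000 0.0000]
Step 1: x=[5.0000 11.0000] v=[0.0000 0.0000]
Step 2: x=[5.0000 11.0000] v=[0.0000 0.0000]
Step 3: x=[5.0000 11.0000] v=[0.0000 0.0000]
Step 4: x=[5.0000 11.0000] v=[0.0000 0.0000]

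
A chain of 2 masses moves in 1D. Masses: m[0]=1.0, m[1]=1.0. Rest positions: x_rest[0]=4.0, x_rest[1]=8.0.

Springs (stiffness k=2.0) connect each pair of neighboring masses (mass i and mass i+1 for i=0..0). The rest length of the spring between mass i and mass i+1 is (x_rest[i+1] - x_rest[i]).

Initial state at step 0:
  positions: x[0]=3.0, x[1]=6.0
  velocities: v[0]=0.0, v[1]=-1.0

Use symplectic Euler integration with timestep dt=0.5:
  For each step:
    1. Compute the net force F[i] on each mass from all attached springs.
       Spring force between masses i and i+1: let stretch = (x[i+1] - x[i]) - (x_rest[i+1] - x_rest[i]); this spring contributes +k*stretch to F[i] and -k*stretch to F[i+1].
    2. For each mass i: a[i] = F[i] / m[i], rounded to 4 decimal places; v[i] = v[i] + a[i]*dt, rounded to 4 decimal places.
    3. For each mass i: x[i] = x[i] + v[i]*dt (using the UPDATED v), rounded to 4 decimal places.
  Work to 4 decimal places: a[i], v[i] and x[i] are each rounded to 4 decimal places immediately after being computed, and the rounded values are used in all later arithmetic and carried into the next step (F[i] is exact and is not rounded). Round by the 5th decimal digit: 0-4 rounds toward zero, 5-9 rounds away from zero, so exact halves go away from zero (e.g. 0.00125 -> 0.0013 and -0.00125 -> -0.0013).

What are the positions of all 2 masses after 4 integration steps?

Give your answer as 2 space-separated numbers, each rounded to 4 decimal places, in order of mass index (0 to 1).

Answer: 1.2500 5.7500

Derivation:
Step 0: x=[3.0000 6.0000] v=[0.0000 -1.0000]
Step 1: x=[2.5000 6.0000] v=[-1.0000 0.0000]
Step 2: x=[1.7500 6.2500] v=[-1.5000 0.5000]
Step 3: x=[1.2500 6.2500] v=[-1.0000 0.0000]
Step 4: x=[1.2500 5.7500] v=[0.0000 -1.0000]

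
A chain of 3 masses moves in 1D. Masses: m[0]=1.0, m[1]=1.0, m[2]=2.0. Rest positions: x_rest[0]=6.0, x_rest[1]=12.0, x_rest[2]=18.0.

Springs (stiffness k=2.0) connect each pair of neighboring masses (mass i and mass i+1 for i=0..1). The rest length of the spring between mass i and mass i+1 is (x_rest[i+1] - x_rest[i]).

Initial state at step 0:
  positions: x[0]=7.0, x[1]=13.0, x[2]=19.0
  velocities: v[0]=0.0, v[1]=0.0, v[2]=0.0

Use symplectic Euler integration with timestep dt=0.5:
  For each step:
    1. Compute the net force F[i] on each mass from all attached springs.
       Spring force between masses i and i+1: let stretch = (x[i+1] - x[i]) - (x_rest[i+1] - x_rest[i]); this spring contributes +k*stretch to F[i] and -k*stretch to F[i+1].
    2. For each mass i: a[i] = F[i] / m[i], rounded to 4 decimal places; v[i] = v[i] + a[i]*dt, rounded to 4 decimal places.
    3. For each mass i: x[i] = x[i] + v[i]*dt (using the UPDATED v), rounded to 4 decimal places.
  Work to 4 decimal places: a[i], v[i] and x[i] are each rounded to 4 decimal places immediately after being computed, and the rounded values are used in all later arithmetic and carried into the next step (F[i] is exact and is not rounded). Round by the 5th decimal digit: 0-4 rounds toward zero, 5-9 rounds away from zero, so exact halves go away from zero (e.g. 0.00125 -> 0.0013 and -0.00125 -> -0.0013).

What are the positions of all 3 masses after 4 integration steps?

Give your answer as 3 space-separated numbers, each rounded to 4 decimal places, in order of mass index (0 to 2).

Answer: 7.0000 13.0000 19.0000

Derivation:
Step 0: x=[7.0000 13.0000 19.0000] v=[0.0000 0.0000 0.0000]
Step 1: x=[7.0000 13.0000 19.0000] v=[0.0000 0.0000 0.0000]
Step 2: x=[7.0000 13.0000 19.0000] v=[0.0000 0.0000 0.0000]
Step 3: x=[7.0000 13.0000 19.0000] v=[0.0000 0.0000 0.0000]
Step 4: x=[7.0000 13.0000 19.0000] v=[0.0000 0.0000 0.0000]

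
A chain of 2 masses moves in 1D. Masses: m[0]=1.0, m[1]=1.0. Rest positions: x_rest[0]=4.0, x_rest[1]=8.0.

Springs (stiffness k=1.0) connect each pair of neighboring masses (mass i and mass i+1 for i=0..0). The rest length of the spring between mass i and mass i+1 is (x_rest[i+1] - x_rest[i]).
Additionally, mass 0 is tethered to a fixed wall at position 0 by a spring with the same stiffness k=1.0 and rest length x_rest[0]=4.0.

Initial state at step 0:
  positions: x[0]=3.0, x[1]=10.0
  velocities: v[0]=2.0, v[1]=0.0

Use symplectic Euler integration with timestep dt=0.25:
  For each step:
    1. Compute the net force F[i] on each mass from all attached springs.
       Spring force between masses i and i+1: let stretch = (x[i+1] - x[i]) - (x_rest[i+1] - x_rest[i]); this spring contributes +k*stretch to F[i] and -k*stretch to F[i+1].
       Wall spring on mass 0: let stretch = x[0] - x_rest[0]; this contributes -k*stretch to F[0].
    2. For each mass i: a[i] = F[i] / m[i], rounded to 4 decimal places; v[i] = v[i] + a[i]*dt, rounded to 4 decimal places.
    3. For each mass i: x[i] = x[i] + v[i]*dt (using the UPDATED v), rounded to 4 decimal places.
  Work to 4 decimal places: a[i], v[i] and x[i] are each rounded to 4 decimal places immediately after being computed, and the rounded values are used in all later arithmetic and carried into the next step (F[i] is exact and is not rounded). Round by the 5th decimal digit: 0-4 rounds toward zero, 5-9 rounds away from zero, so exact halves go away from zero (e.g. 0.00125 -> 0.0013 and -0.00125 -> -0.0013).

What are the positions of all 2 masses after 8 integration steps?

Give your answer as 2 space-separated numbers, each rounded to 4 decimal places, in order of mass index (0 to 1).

Step 0: x=[3.0000 10.0000] v=[2.0000 0.0000]
Step 1: x=[3.7500 9.8125] v=[3.0000 -0.7500]
Step 2: x=[4.6445 9.4961] v=[3.5781 -1.2656]
Step 3: x=[5.5520 9.1265] v=[3.6299 -1.4785]
Step 4: x=[6.3359 8.7835] v=[3.1355 -1.3721]
Step 5: x=[6.8768 8.5375] v=[2.1634 -0.9840]
Step 6: x=[7.0917 8.4377] v=[0.8594 -0.3992]
Step 7: x=[6.9475 8.5038] v=[-0.5770 0.2643]
Step 8: x=[6.4663 8.7226] v=[-1.9248 0.8752]

Answer: 6.4663 8.7226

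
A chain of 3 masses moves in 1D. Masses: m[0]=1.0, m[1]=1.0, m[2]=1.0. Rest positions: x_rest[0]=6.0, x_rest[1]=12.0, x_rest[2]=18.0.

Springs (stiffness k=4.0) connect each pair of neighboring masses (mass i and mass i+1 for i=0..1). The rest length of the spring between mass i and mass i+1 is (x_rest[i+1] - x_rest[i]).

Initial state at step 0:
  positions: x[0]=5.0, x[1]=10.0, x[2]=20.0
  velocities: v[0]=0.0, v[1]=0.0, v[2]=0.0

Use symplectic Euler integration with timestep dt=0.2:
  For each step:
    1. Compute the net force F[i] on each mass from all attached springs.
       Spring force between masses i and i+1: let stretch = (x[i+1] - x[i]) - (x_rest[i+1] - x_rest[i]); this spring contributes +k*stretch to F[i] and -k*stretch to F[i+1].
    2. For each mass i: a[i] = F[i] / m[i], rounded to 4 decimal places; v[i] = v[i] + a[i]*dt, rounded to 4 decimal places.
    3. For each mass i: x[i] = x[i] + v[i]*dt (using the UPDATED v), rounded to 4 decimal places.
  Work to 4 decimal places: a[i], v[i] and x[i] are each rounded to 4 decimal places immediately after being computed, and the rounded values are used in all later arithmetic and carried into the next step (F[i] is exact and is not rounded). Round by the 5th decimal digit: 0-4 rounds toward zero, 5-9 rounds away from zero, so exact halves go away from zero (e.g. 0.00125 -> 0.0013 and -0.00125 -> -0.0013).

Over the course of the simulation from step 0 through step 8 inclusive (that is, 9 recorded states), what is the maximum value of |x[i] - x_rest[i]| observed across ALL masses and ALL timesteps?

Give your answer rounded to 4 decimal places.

Step 0: x=[5.0000 10.0000 20.0000] v=[0.0000 0.0000 0.0000]
Step 1: x=[4.8400 10.8000 19.3600] v=[-0.8000 4.0000 -3.2000]
Step 2: x=[4.6736 12.0160 18.3104] v=[-0.8320 6.0800 -5.2480]
Step 3: x=[4.7220 13.0643 17.2137] v=[0.2419 5.2416 -5.4835]
Step 4: x=[5.1451 13.4418 16.4131] v=[2.1157 1.8873 -4.0030]
Step 5: x=[5.9357 12.9672 16.0971] v=[3.9531 -2.3730 -1.5800]
Step 6: x=[6.8914 11.8683 16.2403] v=[4.7783 -5.4943 0.7161]
Step 7: x=[7.6834 10.6727 16.6440] v=[3.9598 -5.9782 2.0185]
Step 8: x=[7.9936 9.9542 17.0523] v=[1.5512 -3.5926 2.0415]
Max displacement = 2.0458

Answer: 2.0458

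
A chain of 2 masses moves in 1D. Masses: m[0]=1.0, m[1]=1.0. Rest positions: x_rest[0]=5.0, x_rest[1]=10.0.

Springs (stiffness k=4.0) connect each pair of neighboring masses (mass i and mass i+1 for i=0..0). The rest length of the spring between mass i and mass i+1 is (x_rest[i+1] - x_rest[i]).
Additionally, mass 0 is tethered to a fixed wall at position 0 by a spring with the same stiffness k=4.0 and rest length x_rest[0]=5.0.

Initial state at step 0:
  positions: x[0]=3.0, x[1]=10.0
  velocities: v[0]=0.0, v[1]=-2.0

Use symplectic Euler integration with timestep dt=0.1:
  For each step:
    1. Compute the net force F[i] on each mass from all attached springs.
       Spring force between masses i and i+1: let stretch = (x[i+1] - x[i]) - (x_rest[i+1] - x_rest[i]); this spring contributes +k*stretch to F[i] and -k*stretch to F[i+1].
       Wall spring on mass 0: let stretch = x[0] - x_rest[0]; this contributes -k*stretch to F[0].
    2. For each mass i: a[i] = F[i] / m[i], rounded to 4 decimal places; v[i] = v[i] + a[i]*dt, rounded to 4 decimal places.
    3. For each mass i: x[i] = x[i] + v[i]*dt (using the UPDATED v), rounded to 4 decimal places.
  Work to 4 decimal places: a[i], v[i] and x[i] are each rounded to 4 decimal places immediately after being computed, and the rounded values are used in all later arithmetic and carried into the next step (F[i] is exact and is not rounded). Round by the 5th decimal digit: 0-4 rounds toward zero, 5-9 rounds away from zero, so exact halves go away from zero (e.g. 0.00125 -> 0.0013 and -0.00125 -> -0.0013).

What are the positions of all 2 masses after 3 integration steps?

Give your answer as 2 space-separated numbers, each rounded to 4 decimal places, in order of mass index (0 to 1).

Answer: 3.8506 8.9983

Derivation:
Step 0: x=[3.0000 10.0000] v=[0.0000 -2.0000]
Step 1: x=[3.1600 9.7200] v=[1.6000 -2.8000]
Step 2: x=[3.4560 9.3776] v=[2.9600 -3.4240]
Step 3: x=[3.8506 8.9983] v=[3.9462 -3.7926]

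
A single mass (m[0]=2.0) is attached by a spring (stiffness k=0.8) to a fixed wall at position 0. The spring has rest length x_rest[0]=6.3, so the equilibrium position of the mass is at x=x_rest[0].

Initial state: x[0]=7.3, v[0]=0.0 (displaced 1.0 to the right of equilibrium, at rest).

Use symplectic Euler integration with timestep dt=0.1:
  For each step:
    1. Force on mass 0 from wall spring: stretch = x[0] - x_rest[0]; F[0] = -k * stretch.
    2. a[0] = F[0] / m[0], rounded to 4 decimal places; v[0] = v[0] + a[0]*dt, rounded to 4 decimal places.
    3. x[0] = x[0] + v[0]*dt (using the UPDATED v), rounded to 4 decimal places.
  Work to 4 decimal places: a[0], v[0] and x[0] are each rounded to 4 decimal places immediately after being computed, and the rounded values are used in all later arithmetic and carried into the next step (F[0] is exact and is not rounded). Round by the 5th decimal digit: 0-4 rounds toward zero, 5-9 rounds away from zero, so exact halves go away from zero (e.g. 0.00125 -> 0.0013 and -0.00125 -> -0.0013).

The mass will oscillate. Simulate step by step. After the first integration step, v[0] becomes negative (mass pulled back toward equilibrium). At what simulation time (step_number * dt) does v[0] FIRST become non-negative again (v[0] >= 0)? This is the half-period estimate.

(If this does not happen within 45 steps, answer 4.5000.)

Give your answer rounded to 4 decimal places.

Answer: 4.5000

Derivation:
Step 0: x=[7.3000] v=[0.0000]
Step 1: x=[7.2960] v=[-0.0400]
Step 2: x=[7.2880] v=[-0.0798]
Step 3: x=[7.2761] v=[-0.1193]
Step 4: x=[7.2603] v=[-0.1583]
Step 5: x=[7.2406] v=[-0.1967]
Step 6: x=[7.2172] v=[-0.2343]
Step 7: x=[7.1901] v=[-0.2710]
Step 8: x=[7.1594] v=[-0.3066]
Step 9: x=[7.1253] v=[-0.3410]
Step 10: x=[7.0879] v=[-0.3740]
Step 11: x=[7.0474] v=[-0.4055]
Step 12: x=[7.0039] v=[-0.4354]
Step 13: x=[6.9575] v=[-0.4636]
Step 14: x=[6.9085] v=[-0.4899]
Step 15: x=[6.8571] v=[-0.5142]
Step 16: x=[6.8035] v=[-0.5365]
Step 17: x=[6.7478] v=[-0.5566]
Step 18: x=[6.6904] v=[-0.5745]
Step 19: x=[6.6314] v=[-0.5901]
Step 20: x=[6.5711] v=[-0.6034]
Step 21: x=[6.5097] v=[-0.6142]
Step 22: x=[6.4474] v=[-0.6226]
Step 23: x=[6.3846] v=[-0.6285]
Step 24: x=[6.3214] v=[-0.6319]
Step 25: x=[6.2581] v=[-0.6328]
Step 26: x=[6.1950] v=[-0.6311]
Step 27: x=[6.1323] v=[-0.6269]
Step 28: x=[6.0703] v=[-0.6202]
Step 29: x=[6.0092] v=[-0.6110]
Step 30: x=[5.9493] v=[-0.5994]
Step 31: x=[5.8908] v=[-0.5854]
Step 32: x=[5.8339] v=[-0.5690]
Step 33: x=[5.7789] v=[-0.5504]
Step 34: x=[5.7259] v=[-0.5296]
Step 35: x=[5.6752] v=[-0.5066]
Step 36: x=[5.6270] v=[-0.4816]
Step 37: x=[5.5815] v=[-0.4547]
Step 38: x=[5.5389] v=[-0.4260]
Step 39: x=[5.4993] v=[-0.3956]
Step 40: x=[5.4629] v=[-0.3636]
Step 41: x=[5.4299] v=[-0.3301]
Step 42: x=[5.4004] v=[-0.2953]
Step 43: x=[5.3745] v=[-0.2593]
Step 44: x=[5.3523] v=[-0.2223]
Step 45: x=[5.3339] v=[-0.1844]
v[0] did not become non-negative within 45 steps; using fallback time=4.5000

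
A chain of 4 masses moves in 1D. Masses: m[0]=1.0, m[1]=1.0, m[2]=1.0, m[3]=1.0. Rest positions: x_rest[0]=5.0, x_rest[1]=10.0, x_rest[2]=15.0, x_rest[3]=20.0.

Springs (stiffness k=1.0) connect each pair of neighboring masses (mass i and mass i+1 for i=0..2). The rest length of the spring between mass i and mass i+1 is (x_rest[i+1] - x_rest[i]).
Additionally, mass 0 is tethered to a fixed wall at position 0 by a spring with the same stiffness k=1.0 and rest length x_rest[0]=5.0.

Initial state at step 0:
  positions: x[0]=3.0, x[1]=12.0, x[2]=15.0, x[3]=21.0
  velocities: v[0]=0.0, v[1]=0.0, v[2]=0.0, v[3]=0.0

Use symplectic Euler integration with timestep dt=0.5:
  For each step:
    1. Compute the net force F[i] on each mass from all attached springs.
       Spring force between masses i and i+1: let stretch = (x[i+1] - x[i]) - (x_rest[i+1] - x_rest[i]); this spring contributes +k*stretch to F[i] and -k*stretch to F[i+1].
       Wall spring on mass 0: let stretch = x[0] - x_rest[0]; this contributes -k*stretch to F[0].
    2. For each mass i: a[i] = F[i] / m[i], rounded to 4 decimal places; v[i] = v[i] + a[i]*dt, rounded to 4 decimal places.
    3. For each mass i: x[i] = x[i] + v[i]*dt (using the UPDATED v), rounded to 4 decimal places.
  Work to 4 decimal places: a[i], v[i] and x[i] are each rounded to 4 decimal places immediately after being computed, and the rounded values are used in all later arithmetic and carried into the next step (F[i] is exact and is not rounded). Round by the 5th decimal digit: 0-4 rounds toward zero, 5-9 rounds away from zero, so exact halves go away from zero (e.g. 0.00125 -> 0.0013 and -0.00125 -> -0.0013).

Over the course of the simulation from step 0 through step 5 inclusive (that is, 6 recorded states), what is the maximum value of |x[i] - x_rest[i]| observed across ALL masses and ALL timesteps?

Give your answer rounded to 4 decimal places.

Step 0: x=[3.0000 12.0000 15.0000 21.0000] v=[0.0000 0.0000 0.0000 0.0000]
Step 1: x=[4.5000 10.5000 15.7500 20.7500] v=[3.0000 -3.0000 1.5000 -0.5000]
Step 2: x=[6.3750 8.8125 16.4375 20.5000] v=[3.7500 -3.3750 1.3750 -0.5000]
Step 3: x=[7.2657 8.4219 16.2344 20.4844] v=[1.7813 -0.7813 -0.4063 -0.0313]
Step 4: x=[6.6290 9.6954 15.1406 20.6563] v=[-1.2735 2.5469 -2.1876 0.3437]
Step 5: x=[5.1016 11.5636 14.0644 20.6993] v=[-3.0548 3.7363 -2.1524 0.0859]
Max displacement = 2.2657

Answer: 2.2657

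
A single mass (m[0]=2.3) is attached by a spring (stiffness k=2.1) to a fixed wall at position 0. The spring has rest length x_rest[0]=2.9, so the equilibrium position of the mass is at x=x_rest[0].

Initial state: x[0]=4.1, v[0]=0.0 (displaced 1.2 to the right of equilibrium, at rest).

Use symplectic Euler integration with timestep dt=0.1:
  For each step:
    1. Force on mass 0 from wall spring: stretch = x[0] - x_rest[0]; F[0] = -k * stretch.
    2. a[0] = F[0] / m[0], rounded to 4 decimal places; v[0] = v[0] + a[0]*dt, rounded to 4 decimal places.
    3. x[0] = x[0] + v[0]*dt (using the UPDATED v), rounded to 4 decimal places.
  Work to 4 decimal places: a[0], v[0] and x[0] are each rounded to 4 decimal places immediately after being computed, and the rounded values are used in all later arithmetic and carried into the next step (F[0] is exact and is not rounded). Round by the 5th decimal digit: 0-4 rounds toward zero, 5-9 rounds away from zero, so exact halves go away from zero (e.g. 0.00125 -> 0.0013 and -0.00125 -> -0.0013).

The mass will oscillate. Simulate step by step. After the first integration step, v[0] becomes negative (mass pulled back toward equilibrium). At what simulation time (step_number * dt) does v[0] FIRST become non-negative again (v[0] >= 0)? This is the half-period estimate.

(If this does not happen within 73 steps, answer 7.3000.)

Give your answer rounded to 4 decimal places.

Answer: 3.3000

Derivation:
Step 0: x=[4.1000] v=[0.0000]
Step 1: x=[4.0890] v=[-0.1096]
Step 2: x=[4.0672] v=[-0.2182]
Step 3: x=[4.0347] v=[-0.3248]
Step 4: x=[3.9919] v=[-0.4284]
Step 5: x=[3.9391] v=[-0.5281]
Step 6: x=[3.8768] v=[-0.6230]
Step 7: x=[3.8056] v=[-0.7122]
Step 8: x=[3.7261] v=[-0.7949]
Step 9: x=[3.6391] v=[-0.8703]
Step 10: x=[3.5453] v=[-0.9378]
Step 11: x=[3.4456] v=[-0.9967]
Step 12: x=[3.3410] v=[-1.0465]
Step 13: x=[3.2323] v=[-1.0868]
Step 14: x=[3.1206] v=[-1.1171]
Step 15: x=[3.0069] v=[-1.1372]
Step 16: x=[2.8922] v=[-1.1470]
Step 17: x=[2.7776] v=[-1.1463]
Step 18: x=[2.6641] v=[-1.1351]
Step 19: x=[2.5527] v=[-1.1136]
Step 20: x=[2.4445] v=[-1.0819]
Step 21: x=[2.3405] v=[-1.0403]
Step 22: x=[2.2416] v=[-0.9892]
Step 23: x=[2.1487] v=[-0.9291]
Step 24: x=[2.0627] v=[-0.8605]
Step 25: x=[1.9843] v=[-0.7841]
Step 26: x=[1.9143] v=[-0.7005]
Step 27: x=[1.8533] v=[-0.6105]
Step 28: x=[1.8018] v=[-0.5149]
Step 29: x=[1.7603] v=[-0.4146]
Step 30: x=[1.7293] v=[-0.3105]
Step 31: x=[1.7089] v=[-0.2036]
Step 32: x=[1.6994] v=[-0.0949]
Step 33: x=[1.7009] v=[0.0147]
First v>=0 after going negative at step 33, time=3.3000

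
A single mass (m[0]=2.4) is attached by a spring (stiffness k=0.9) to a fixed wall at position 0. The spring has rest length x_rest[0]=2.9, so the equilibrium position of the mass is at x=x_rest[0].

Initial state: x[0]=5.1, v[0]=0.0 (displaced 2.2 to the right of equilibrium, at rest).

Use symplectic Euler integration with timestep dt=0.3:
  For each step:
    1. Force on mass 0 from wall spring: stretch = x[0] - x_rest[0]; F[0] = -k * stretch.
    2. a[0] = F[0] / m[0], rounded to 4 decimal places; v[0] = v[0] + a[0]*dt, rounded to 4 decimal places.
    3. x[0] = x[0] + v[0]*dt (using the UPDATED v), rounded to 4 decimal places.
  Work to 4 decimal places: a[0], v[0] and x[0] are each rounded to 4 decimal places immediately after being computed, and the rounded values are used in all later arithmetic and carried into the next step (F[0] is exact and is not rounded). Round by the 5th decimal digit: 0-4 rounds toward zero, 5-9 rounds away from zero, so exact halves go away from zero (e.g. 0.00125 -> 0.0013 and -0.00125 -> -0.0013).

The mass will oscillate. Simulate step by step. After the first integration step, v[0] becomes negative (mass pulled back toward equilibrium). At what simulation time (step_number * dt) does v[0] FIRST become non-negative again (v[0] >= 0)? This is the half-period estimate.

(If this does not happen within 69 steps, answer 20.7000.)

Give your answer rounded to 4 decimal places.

Step 0: x=[5.1000] v=[0.0000]
Step 1: x=[5.0258] v=[-0.2475]
Step 2: x=[4.8798] v=[-0.4867]
Step 3: x=[4.6670] v=[-0.7094]
Step 4: x=[4.3945] v=[-0.9082]
Step 5: x=[4.0716] v=[-1.0763]
Step 6: x=[3.7092] v=[-1.2081]
Step 7: x=[3.3194] v=[-1.2992]
Step 8: x=[2.9155] v=[-1.3464]
Step 9: x=[2.5111] v=[-1.3481]
Step 10: x=[2.1198] v=[-1.3044]
Step 11: x=[1.7548] v=[-1.2166]
Step 12: x=[1.4285] v=[-1.0878]
Step 13: x=[1.1518] v=[-0.9223]
Step 14: x=[0.9341] v=[-0.7256]
Step 15: x=[0.7828] v=[-0.5044]
Step 16: x=[0.7029] v=[-0.2662]
Step 17: x=[0.6972] v=[-0.0190]
Step 18: x=[0.7658] v=[0.2288]
First v>=0 after going negative at step 18, time=5.4000

Answer: 5.4000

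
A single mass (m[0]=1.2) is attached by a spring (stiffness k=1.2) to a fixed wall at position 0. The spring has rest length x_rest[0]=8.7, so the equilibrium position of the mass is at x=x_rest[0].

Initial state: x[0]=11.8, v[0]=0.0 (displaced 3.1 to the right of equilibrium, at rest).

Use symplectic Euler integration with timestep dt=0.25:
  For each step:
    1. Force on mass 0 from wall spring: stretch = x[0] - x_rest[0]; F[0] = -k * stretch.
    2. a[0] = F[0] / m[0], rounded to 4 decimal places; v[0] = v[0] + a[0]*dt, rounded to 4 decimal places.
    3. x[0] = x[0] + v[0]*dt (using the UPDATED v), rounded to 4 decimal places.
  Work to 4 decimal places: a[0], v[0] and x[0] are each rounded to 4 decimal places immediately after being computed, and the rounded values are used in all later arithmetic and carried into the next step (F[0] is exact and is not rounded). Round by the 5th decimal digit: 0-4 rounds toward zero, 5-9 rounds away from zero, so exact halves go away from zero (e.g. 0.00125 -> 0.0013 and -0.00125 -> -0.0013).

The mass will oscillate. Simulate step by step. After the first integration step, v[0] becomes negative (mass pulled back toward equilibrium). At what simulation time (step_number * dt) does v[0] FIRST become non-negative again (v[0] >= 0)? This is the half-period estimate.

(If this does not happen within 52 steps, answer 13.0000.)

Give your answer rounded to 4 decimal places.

Answer: 3.2500

Derivation:
Step 0: x=[11.8000] v=[0.0000]
Step 1: x=[11.6063] v=[-0.7750]
Step 2: x=[11.2309] v=[-1.5016]
Step 3: x=[10.6973] v=[-2.1343]
Step 4: x=[10.0389] v=[-2.6336]
Step 5: x=[9.2968] v=[-2.9683]
Step 6: x=[8.5174] v=[-3.1175]
Step 7: x=[7.7494] v=[-3.0719]
Step 8: x=[7.0408] v=[-2.8343]
Step 9: x=[6.4359] v=[-2.4195]
Step 10: x=[5.9725] v=[-1.8535]
Step 11: x=[5.6796] v=[-1.1716]
Step 12: x=[5.5755] v=[-0.4165]
Step 13: x=[5.6667] v=[0.3646]
First v>=0 after going negative at step 13, time=3.2500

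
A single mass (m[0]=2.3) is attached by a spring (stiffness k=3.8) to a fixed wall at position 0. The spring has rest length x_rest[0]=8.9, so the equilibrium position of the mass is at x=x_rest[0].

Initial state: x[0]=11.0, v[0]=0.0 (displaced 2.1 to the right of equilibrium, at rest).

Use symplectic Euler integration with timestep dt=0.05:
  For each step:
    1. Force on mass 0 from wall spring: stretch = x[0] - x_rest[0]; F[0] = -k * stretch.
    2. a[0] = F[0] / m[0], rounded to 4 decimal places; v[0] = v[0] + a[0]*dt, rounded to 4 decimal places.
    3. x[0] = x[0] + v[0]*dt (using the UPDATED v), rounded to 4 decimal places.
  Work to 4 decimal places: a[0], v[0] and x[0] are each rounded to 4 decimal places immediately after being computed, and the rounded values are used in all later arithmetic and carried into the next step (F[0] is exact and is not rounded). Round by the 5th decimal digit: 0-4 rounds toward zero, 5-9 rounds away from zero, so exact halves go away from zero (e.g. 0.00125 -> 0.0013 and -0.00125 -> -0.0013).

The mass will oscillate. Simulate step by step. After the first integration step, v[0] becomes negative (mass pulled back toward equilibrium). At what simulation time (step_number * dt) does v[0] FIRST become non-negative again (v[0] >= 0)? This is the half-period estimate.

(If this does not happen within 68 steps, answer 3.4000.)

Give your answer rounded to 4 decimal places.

Step 0: x=[11.0000] v=[0.0000]
Step 1: x=[10.9913] v=[-0.1735]
Step 2: x=[10.9740] v=[-0.3463]
Step 3: x=[10.9481] v=[-0.5176]
Step 4: x=[10.9138] v=[-0.6868]
Step 5: x=[10.8711] v=[-0.8532]
Step 6: x=[10.8203] v=[-1.0160]
Step 7: x=[10.7616] v=[-1.1746]
Step 8: x=[10.6952] v=[-1.3284]
Step 9: x=[10.6214] v=[-1.4767]
Step 10: x=[10.5405] v=[-1.6189]
Step 11: x=[10.4528] v=[-1.7544]
Step 12: x=[10.3587] v=[-1.8827]
Step 13: x=[10.2585] v=[-2.0032]
Step 14: x=[10.1527] v=[-2.1154]
Step 15: x=[10.0418] v=[-2.2189]
Step 16: x=[9.9261] v=[-2.3132]
Step 17: x=[9.8062] v=[-2.3980]
Step 18: x=[9.6826] v=[-2.4729]
Step 19: x=[9.5557] v=[-2.5376]
Step 20: x=[9.4261] v=[-2.5918]
Step 21: x=[9.2943] v=[-2.6353]
Step 22: x=[9.1609] v=[-2.6679]
Step 23: x=[9.0264] v=[-2.6895]
Step 24: x=[8.8914] v=[-2.6999]
Step 25: x=[8.7564] v=[-2.6992]
Step 26: x=[8.6220] v=[-2.6873]
Step 27: x=[8.4888] v=[-2.6643]
Step 28: x=[8.3573] v=[-2.6303]
Step 29: x=[8.2280] v=[-2.5855]
Step 30: x=[8.1015] v=[-2.5300]
Step 31: x=[7.9783] v=[-2.4640]
Step 32: x=[7.8589] v=[-2.3879]
Step 33: x=[7.7438] v=[-2.3019]
Step 34: x=[7.6335] v=[-2.2064]
Step 35: x=[7.5284] v=[-2.1018]
Step 36: x=[7.4290] v=[-1.9885]
Step 37: x=[7.3357] v=[-1.8670]
Step 38: x=[7.2488] v=[-1.7378]
Step 39: x=[7.1687] v=[-1.6014]
Step 40: x=[7.0958] v=[-1.4584]
Step 41: x=[7.0303] v=[-1.3094]
Step 42: x=[6.9726] v=[-1.1549]
Step 43: x=[6.9228] v=[-0.9957]
Step 44: x=[6.8812] v=[-0.8324]
Step 45: x=[6.8479] v=[-0.6656]
Step 46: x=[6.8231] v=[-0.4961]
Step 47: x=[6.8069] v=[-0.3245]
Step 48: x=[6.7993] v=[-0.1516]
Step 49: x=[6.8004] v=[0.0219]
First v>=0 after going negative at step 49, time=2.4500

Answer: 2.4500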